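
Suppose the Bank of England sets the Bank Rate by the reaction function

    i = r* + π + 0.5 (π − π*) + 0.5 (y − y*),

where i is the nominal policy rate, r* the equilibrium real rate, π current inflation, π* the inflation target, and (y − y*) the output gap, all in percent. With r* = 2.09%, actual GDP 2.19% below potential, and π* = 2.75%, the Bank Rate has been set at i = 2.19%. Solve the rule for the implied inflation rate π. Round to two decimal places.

Output 2.19% below potential → (y − y*) = -2.19.
Collecting π: i = r* + (1 + 0.5) π − 0.5 π* + 0.5 (y − y*)
1.5 π = 2.19 − 2.09 + 0.5 × 2.75 − 0.5 × (-2.19) = 2.57
π = 2.57 / 1.5 = 1.71

1.71%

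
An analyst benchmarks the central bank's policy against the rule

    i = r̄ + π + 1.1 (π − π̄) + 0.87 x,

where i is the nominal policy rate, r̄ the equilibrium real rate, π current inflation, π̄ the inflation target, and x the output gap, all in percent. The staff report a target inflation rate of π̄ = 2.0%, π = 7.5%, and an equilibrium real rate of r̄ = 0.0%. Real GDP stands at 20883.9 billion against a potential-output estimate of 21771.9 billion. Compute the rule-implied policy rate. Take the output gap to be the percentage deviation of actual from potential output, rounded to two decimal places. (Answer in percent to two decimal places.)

Output gap = 100 × (20883.9 − 21771.9) / 21771.9 = -4.08%.
i = 0.00 + 7.50 + 1.1 × (7.50 − 2.00) + 0.87 × (-4.08)
   = 0.00 + 7.5 + 6.05 − 3.5496 = 10.00

10.00%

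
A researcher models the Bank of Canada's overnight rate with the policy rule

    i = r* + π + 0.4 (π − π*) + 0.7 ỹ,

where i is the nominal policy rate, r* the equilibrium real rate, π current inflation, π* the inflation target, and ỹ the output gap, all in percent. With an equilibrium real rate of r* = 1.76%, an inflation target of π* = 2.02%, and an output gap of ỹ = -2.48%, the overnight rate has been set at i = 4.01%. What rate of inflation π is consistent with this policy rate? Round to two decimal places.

Collecting π: i = r* + (1 + 0.4) π − 0.4 π* + 0.7 ỹ
1.4 π = 4.01 − 1.76 + 0.4 × 2.02 − 0.7 × (-2.48) = 4.794
π = 4.794 / 1.4 = 3.42

3.42%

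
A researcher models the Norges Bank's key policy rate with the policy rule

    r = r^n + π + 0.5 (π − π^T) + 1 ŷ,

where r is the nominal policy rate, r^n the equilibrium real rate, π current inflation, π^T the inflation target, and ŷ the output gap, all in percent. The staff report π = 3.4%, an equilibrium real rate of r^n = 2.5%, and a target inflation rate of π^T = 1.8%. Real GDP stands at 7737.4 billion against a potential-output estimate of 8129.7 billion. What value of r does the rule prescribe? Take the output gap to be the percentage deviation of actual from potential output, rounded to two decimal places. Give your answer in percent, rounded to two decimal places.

Output gap = 100 × (7737.4 − 8129.7) / 8129.7 = -4.83%.
r = 2.50 + 3.40 + 0.5 × (3.40 − 1.80) + 1 × (-4.83)
   = 2.50 + 3.4 + 0.8 − 4.83 = 1.87

1.87%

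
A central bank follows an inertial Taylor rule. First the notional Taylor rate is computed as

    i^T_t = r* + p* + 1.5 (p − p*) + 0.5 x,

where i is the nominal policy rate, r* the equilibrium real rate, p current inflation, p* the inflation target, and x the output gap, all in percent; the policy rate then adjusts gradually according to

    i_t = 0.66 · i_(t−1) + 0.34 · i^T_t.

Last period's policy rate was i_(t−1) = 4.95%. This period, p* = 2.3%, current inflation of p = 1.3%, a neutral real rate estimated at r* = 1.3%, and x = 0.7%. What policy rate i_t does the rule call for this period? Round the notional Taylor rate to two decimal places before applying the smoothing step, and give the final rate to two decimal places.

4.10%

i^T_t = 1.3 + 2.3 + 1.5 × (1.3 − 2.3) + 0.5 × 0.7
   = 1.3 + 2.3 − 1.5 + 0.35 = 2.45
i_t = 0.66 × 4.95 + 0.34 × 2.45 = 3.267 + 0.833 = 4.10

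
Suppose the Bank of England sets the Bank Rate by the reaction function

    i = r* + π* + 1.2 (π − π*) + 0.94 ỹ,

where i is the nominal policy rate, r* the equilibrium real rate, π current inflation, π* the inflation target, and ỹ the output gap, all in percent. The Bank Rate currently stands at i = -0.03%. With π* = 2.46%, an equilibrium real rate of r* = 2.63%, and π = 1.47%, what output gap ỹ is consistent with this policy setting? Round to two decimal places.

-4.18%

0.94 ỹ = -0.03 − 2.63 − 2.46 − 1.2 × (1.47 − 2.46) = -3.932
ỹ = -3.932 / 0.94 = -4.18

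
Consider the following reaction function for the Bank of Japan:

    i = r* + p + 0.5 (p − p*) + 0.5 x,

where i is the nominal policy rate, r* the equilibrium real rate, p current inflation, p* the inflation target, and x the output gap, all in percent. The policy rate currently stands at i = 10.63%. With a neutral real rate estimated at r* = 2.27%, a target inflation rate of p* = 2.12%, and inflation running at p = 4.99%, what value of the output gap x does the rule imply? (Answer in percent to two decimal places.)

3.87%

0.5 x = 10.63 − 2.27 − 4.99 − 0.5 × (4.99 − 2.12) = 1.935
x = 1.935 / 0.5 = 3.87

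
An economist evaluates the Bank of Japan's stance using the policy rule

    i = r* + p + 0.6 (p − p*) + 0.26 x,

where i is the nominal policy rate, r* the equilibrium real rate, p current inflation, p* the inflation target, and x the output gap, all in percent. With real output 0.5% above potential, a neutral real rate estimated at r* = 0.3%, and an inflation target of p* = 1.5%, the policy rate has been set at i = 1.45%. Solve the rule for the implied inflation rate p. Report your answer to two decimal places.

Output 0.5% above potential → x = 0.5.
Collecting p: i = r* + (1 + 0.6) p − 0.6 p* + 0.26 x
1.6 p = 1.45 − 0.3 + 0.6 × 1.5 − 0.26 × 0.5 = 1.92
p = 1.92 / 1.6 = 1.20

1.20%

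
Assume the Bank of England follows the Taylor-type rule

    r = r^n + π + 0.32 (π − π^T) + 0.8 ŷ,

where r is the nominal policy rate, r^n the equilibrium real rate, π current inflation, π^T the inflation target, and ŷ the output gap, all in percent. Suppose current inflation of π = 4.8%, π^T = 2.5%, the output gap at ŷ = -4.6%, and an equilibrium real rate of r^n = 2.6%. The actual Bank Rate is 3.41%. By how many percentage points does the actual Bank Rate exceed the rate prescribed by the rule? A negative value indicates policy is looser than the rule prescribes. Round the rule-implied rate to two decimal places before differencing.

r = 2.6 + 4.8 + 0.32 × (4.8 − 2.5) + 0.8 × (-4.6)
   = 2.6 + 4.8 + 0.736 − 3.68 = 4.46
Deviation = 3.41 − 4.46 = -1.05 pp.

-1.05 pp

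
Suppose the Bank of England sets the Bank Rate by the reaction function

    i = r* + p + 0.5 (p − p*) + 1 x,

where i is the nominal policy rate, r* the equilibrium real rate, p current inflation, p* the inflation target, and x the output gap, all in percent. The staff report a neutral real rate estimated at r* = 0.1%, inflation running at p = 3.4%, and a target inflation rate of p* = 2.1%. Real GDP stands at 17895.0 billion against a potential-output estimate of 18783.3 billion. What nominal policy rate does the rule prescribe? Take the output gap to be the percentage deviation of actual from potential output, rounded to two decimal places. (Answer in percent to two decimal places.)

-0.58%

Output gap = 100 × (17895.0 − 18783.3) / 18783.3 = -4.73%.
i = 0.10 + 3.40 + 0.5 × (3.40 − 2.10) + 1 × (-4.73)
   = 0.10 + 3.4 + 0.65 − 4.73 = -0.58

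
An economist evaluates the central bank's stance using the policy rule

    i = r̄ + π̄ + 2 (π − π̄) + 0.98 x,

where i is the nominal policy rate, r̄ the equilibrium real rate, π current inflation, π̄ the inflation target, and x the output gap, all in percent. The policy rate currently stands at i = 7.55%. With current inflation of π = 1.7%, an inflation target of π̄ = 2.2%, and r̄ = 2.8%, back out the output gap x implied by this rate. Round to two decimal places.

0.98 x = 7.55 − 2.8 − 2.2 − 2 × (1.7 − 2.2) = 3.55
x = 3.55 / 0.98 = 3.62

3.62%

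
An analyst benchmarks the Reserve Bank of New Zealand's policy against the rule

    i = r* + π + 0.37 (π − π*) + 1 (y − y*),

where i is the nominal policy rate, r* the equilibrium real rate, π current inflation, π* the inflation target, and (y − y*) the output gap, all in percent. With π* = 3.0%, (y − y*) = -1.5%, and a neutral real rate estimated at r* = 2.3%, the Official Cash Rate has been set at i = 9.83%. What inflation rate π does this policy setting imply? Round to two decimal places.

Collecting π: i = r* + (1 + 0.37) π − 0.37 π* + 1 (y − y*)
1.37 π = 9.83 − 2.3 + 0.37 × 3.0 − 1 × (-1.5) = 10.14
π = 10.14 / 1.37 = 7.40

7.40%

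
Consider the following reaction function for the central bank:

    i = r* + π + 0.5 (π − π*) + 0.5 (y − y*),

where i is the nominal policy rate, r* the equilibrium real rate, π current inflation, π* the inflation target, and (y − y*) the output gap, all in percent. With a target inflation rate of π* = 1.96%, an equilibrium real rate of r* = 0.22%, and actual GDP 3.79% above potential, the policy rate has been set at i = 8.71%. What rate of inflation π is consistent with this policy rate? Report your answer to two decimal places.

Output 3.79% above potential → (y − y*) = 3.79.
Collecting π: i = r* + (1 + 0.5) π − 0.5 π* + 0.5 (y − y*)
1.5 π = 8.71 − 0.22 + 0.5 × 1.96 − 0.5 × 3.79 = 7.575
π = 7.575 / 1.5 = 5.05

5.05%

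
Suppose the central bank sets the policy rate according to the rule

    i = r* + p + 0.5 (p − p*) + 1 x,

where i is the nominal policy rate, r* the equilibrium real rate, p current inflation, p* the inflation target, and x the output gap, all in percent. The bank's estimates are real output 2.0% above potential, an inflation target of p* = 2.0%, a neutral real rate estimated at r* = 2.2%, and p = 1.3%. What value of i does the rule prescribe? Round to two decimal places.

Output 2.0% above potential → x = 2.0.
i = 2.2 + 1.3 + 0.5 × (1.3 − 2.0) + 1 × 2.0
   = 2.2 + 1.3 − 0.35 + 2 = 5.15

5.15%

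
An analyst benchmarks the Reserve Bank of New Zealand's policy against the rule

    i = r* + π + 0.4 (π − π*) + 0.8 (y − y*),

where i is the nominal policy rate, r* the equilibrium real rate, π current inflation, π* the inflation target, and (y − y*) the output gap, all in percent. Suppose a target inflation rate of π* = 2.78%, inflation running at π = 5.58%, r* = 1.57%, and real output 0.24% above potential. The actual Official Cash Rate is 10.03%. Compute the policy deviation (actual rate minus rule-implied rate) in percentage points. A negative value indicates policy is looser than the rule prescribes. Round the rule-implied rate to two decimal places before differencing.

1.57 pp

Output 0.24% above potential → (y − y*) = 0.24.
i = 1.57 + 5.58 + 0.4 × (5.58 − 2.78) + 0.8 × 0.24
   = 1.57 + 5.58 + 1.12 + 0.192 = 8.46
Deviation = 10.03 − 8.46 = 1.57 pp.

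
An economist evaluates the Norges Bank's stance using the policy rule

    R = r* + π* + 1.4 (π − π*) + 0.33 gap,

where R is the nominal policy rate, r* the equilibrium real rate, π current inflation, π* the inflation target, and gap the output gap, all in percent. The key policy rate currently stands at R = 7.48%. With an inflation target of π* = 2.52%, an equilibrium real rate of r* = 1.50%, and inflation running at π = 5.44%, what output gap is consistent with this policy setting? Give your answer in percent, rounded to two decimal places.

0.33 gap = 7.48 − 1.50 − 2.52 − 1.4 × (5.44 − 2.52) = -0.628
gap = -0.628 / 0.33 = -1.90

-1.90%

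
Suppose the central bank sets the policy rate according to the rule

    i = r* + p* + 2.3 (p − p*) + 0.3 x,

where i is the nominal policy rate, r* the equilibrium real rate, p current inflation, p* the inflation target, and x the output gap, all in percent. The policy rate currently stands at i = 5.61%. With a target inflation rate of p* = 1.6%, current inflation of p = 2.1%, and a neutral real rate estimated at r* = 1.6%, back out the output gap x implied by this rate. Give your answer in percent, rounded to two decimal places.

0.3 x = 5.61 − 1.6 − 1.6 − 2.3 × (2.1 − 1.6) = 1.26
x = 1.26 / 0.3 = 4.20

4.20%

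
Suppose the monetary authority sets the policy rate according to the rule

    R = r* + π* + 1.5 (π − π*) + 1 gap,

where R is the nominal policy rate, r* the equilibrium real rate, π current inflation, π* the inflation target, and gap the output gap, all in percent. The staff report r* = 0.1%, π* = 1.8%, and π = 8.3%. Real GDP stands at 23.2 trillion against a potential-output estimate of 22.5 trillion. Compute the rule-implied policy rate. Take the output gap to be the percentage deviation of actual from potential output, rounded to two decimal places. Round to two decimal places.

14.76%

Output gap = 100 × (23.2 − 22.5) / 22.5 = 3.11%.
R = 0.10 + 1.80 + 1.5 × (8.30 − 1.80) + 1 × 3.11
   = 0.10 + 1.8 + 9.75 + 3.11 = 14.76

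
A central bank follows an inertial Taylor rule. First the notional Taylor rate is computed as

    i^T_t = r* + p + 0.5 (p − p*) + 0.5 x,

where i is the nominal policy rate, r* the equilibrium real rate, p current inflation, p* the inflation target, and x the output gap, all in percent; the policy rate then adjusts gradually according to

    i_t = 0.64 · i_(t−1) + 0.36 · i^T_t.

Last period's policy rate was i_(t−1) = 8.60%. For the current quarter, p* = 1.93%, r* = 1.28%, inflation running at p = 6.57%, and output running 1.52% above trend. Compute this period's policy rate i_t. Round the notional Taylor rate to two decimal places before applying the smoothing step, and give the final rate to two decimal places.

Output 1.52% above potential → x = 1.52.
i^T_t = 1.28 + 6.57 + 0.5 × (6.57 − 1.93) + 0.5 × 1.52
   = 1.28 + 6.57 + 2.32 + 0.76 = 10.93
i_t = 0.64 × 8.60 + 0.36 × 10.93 = 5.504 + 3.9348 = 9.44

9.44%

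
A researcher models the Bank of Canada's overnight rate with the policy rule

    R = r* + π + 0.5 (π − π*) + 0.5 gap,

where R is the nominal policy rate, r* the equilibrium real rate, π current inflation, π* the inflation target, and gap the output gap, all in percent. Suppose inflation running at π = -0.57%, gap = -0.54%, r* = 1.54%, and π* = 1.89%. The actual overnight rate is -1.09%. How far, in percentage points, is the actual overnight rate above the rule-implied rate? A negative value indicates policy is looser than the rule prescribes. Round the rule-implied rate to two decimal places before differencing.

R = 1.54 + (-0.57) + 0.5 × (-0.57 − 1.89) + 0.5 × (-0.54)
   = 1.54 − 0.57 − 1.23 − 0.27 = -0.53
Deviation = -1.09 − (-0.53) = -0.56 pp.

-0.56 pp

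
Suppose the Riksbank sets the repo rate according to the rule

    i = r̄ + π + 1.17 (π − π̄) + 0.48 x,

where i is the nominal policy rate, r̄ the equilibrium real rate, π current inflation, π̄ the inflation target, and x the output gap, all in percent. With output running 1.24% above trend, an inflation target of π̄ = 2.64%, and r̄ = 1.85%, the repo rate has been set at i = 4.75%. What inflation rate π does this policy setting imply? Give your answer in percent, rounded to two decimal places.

2.49%

Output 1.24% above potential → x = 1.24.
Collecting π: i = r̄ + (1 + 1.17) π − 1.17 π̄ + 0.48 x
2.17 π = 4.75 − 1.85 + 1.17 × 2.64 − 0.48 × 1.24 = 5.3936
π = 5.3936 / 2.17 = 2.49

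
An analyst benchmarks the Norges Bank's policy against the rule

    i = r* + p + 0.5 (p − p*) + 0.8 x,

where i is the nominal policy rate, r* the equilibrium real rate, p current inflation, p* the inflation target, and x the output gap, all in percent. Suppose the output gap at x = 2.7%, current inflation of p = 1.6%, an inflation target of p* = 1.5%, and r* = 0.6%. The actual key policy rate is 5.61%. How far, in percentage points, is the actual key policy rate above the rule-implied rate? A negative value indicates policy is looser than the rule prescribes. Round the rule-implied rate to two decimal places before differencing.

1.20 pp

i = 0.6 + 1.6 + 0.5 × (1.6 − 1.5) + 0.8 × 2.7
   = 0.6 + 1.6 + 0.05 + 2.16 = 4.41
Deviation = 5.61 − 4.41 = 1.20 pp.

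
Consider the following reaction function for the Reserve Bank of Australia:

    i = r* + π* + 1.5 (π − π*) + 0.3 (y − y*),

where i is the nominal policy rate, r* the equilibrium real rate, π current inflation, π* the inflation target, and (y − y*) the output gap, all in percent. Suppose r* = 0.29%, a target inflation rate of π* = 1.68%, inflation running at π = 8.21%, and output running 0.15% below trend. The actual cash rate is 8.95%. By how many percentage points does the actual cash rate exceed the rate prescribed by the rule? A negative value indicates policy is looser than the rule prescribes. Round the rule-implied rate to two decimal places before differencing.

-2.77 pp

Output 0.15% below potential → (y − y*) = -0.15.
i = 0.29 + 1.68 + 1.5 × (8.21 − 1.68) + 0.3 × (-0.15)
   = 0.29 + 1.68 + 9.795 − 0.045 = 11.72
Deviation = 8.95 − 11.72 = -2.77 pp.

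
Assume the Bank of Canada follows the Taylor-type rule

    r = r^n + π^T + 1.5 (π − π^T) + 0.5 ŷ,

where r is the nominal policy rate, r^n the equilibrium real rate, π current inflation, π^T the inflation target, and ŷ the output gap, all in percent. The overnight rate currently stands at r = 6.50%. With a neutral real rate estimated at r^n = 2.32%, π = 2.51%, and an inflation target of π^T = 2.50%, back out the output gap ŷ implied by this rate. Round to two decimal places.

3.33%

0.5 ŷ = 6.50 − 2.32 − 2.50 − 1.5 × (2.51 − 2.50) = 1.665
ŷ = 1.665 / 0.5 = 3.33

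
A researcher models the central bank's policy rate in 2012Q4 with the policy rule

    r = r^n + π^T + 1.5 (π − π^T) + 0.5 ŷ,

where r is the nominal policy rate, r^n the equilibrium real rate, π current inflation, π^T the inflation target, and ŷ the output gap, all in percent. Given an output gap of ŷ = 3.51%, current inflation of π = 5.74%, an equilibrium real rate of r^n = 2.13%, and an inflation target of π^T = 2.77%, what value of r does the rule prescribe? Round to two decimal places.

r = 2.13 + 2.77 + 1.5 × (5.74 − 2.77) + 0.5 × 3.51
   = 2.13 + 2.77 + 4.455 + 1.755 = 11.11

11.11%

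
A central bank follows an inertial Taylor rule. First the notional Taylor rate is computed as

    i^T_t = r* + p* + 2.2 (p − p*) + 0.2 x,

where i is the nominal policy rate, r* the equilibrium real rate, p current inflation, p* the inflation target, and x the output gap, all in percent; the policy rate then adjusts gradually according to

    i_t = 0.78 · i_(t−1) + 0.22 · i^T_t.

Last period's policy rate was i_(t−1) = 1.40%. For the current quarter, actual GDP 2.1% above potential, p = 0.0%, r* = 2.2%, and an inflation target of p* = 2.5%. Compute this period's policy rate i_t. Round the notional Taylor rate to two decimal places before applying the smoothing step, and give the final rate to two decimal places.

Output 2.1% above potential → x = 2.1.
i^T_t = 2.2 + 2.5 + 2.2 × (0.0 − 2.5) + 0.2 × 2.1
   = 2.2 + 2.5 − 5.5 + 0.42 = -0.38
i_t = 0.78 × 1.40 + 0.22 × (-0.38) = 1.092 − 0.0836 = 1.01

1.01%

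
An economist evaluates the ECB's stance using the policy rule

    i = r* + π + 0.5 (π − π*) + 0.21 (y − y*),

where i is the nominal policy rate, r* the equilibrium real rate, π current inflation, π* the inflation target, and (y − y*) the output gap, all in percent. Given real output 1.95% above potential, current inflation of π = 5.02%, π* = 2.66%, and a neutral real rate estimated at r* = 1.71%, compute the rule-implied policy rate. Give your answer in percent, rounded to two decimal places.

Output 1.95% above potential → (y − y*) = 1.95.
i = 1.71 + 5.02 + 0.5 × (5.02 − 2.66) + 0.21 × 1.95
   = 1.71 + 5.02 + 1.18 + 0.4095 = 8.32

8.32%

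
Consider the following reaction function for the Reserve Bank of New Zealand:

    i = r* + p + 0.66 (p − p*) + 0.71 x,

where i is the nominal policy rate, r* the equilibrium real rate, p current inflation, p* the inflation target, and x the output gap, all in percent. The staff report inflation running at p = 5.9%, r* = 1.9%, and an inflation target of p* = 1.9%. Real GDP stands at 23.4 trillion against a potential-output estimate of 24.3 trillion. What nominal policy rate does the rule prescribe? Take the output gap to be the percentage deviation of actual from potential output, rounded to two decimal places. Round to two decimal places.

7.81%

Output gap = 100 × (23.4 − 24.3) / 24.3 = -3.70%.
i = 1.90 + 5.90 + 0.66 × (5.90 − 1.90) + 0.71 × (-3.70)
   = 1.90 + 5.9 + 2.64 − 2.627 = 7.81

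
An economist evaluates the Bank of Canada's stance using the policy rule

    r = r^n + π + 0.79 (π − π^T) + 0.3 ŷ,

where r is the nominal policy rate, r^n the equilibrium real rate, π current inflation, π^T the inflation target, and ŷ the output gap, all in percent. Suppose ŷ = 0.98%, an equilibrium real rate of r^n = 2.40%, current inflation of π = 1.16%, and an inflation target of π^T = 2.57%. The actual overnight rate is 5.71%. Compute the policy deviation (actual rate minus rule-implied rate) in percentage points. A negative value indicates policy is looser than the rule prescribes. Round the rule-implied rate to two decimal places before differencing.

r = 2.40 + 1.16 + 0.79 × (1.16 − 2.57) + 0.3 × 0.98
   = 2.40 + 1.16 − 1.1139 + 0.294 = 2.74
Deviation = 5.71 − 2.74 = 2.97 pp.

2.97 pp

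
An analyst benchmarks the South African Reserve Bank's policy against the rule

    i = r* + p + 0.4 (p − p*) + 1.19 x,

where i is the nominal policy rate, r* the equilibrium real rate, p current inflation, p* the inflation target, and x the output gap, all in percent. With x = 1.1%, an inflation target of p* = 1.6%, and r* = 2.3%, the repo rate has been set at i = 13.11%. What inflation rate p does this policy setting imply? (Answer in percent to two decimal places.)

Collecting p: i = r* + (1 + 0.4) p − 0.4 p* + 1.19 x
1.4 p = 13.11 − 2.3 + 0.4 × 1.6 − 1.19 × 1.1 = 10.141
p = 10.141 / 1.4 = 7.24

7.24%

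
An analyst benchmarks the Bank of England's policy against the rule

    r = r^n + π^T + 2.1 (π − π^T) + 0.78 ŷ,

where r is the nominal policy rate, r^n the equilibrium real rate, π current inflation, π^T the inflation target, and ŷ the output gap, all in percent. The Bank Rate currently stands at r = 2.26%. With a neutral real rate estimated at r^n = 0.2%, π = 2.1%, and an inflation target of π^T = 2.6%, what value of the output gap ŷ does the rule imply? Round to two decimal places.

0.78 ŷ = 2.26 − 0.2 − 2.6 − 2.1 × (2.1 − 2.6) = 0.51
ŷ = 0.51 / 0.78 = 0.65

0.65%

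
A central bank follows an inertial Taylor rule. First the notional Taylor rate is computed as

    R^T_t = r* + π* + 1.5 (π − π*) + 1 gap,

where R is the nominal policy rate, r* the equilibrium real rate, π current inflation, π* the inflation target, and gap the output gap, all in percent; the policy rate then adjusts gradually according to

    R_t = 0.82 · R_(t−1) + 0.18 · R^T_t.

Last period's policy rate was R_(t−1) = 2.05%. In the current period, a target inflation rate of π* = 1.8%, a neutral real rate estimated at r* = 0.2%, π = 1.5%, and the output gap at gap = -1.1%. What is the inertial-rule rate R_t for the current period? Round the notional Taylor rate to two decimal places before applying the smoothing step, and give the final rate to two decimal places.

R^T_t = 0.2 + 1.8 + 1.5 × (1.5 − 1.8) + 1 × (-1.1)
   = 0.2 + 1.8 − 0.45 − 1.1 = 0.45
R_t = 0.82 × 2.05 + 0.18 × 0.45 = 1.681 + 0.081 = 1.76

1.76%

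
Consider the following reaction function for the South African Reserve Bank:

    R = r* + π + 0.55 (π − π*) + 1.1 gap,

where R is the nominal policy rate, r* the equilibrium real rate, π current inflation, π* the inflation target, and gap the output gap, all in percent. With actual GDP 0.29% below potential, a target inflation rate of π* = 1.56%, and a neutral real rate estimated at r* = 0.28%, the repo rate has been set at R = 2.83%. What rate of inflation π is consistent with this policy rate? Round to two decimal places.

Output 0.29% below potential → gap = -0.29.
Collecting π: R = r* + (1 + 0.55) π − 0.55 π* + 1.1 gap
1.55 π = 2.83 − 0.28 + 0.55 × 1.56 − 1.1 × (-0.29) = 3.727
π = 3.727 / 1.55 = 2.40

2.40%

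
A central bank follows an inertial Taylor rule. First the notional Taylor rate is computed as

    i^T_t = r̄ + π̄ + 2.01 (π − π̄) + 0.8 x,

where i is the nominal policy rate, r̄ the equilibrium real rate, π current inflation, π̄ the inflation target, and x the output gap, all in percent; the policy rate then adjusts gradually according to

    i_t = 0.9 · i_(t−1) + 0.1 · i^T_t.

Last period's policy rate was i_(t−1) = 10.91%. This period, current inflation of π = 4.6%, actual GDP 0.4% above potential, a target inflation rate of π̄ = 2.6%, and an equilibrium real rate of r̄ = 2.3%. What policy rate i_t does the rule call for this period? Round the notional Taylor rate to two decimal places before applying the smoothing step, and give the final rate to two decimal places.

10.74%

Output 0.4% above potential → x = 0.4.
i^T_t = 2.3 + 2.6 + 2.01 × (4.6 − 2.6) + 0.8 × 0.4
   = 2.3 + 2.6 + 4.02 + 0.32 = 9.24
i_t = 0.9 × 10.91 + 0.1 × 9.24 = 9.819 + 0.924 = 10.74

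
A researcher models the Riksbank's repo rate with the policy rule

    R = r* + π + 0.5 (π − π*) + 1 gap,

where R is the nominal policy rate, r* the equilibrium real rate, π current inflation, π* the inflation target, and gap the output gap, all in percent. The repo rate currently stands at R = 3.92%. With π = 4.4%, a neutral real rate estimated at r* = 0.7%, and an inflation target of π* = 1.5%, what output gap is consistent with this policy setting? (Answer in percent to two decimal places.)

-2.63%

1 gap = 3.92 − 0.7 − 4.4 − 0.5 × (4.4 − 1.5) = -2.63
gap = -2.63 / 1 = -2.63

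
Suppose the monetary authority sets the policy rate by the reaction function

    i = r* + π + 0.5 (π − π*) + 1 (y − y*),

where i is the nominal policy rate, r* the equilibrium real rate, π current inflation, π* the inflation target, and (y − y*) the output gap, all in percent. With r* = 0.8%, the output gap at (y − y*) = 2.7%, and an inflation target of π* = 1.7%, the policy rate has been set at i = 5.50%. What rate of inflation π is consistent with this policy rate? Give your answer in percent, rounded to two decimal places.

1.90%

Collecting π: i = r* + (1 + 0.5) π − 0.5 π* + 1 (y − y*)
1.5 π = 5.50 − 0.8 + 0.5 × 1.7 − 1 × 2.7 = 2.85
π = 2.85 / 1.5 = 1.90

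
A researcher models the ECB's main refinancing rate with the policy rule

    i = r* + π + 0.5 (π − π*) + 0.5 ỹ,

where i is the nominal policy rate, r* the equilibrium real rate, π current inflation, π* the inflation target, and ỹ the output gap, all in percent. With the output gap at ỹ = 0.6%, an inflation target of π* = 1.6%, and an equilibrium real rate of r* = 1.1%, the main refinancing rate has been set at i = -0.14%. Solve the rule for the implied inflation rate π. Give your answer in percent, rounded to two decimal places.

Collecting π: i = r* + (1 + 0.5) π − 0.5 π* + 0.5 ỹ
1.5 π = -0.14 − 1.1 + 0.5 × 1.6 − 0.5 × 0.6 = -0.74
π = -0.74 / 1.5 = -0.49

-0.49%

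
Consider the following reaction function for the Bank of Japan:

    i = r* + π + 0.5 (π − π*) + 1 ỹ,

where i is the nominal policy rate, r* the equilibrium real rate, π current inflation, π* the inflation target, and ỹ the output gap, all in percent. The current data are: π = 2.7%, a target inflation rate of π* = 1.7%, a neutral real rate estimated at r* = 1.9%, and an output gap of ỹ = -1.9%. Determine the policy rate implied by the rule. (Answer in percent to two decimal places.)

3.20%

i = 1.9 + 2.7 + 0.5 × (2.7 − 1.7) + 1 × (-1.9)
   = 1.9 + 2.7 + 0.5 − 1.9 = 3.20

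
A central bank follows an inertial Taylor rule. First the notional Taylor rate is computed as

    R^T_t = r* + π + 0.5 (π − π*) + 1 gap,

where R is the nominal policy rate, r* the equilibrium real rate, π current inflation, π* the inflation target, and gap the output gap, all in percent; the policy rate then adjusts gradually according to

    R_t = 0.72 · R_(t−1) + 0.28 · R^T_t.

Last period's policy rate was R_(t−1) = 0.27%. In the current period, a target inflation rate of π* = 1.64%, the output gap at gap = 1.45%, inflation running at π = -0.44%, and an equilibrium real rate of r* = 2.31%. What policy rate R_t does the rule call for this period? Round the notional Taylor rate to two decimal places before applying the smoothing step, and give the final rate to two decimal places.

R^T_t = 2.31 + (-0.44) + 0.5 × (-0.44 − 1.64) + 1 × 1.45
   = 2.31 − 0.44 − 1.04 + 1.45 = 2.28
R_t = 0.72 × 0.27 + 0.28 × 2.28 = 0.1944 + 0.6384 = 0.83

0.83%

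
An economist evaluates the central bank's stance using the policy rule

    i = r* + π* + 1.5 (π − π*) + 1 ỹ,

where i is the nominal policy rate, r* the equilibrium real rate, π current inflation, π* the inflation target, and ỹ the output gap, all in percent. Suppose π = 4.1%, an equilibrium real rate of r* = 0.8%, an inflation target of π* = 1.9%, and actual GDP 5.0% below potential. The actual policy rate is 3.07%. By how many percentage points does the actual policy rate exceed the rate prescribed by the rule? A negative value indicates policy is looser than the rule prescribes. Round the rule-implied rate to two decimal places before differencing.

2.07 pp

Output 5.0% below potential → ỹ = -5.0.
i = 0.8 + 1.9 + 1.5 × (4.1 − 1.9) + 1 × (-5.0)
   = 0.8 + 1.9 + 3.3 − 5 = 1.00
Deviation = 3.07 − 1.00 = 2.07 pp.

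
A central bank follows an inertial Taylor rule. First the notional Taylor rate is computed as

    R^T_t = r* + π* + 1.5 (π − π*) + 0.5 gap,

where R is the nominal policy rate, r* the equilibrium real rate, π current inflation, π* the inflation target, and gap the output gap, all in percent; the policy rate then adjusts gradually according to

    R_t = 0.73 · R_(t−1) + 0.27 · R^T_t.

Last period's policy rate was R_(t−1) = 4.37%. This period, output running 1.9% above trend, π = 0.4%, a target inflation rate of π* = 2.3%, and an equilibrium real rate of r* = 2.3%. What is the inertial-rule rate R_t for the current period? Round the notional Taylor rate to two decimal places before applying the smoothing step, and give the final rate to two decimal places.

3.92%

Output 1.9% above potential → gap = 1.9.
R^T_t = 2.3 + 2.3 + 1.5 × (0.4 − 2.3) + 0.5 × 1.9
   = 2.3 + 2.3 − 2.85 + 0.95 = 2.70
R_t = 0.73 × 4.37 + 0.27 × 2.70 = 3.1901 + 0.729 = 3.92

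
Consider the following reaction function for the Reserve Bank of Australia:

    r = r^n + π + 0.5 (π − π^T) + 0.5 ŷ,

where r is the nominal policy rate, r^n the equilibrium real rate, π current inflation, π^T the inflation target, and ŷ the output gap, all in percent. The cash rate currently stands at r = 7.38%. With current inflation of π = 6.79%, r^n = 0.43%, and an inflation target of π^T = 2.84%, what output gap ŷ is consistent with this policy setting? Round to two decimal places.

0.5 ŷ = 7.38 − 0.43 − 6.79 − 0.5 × (6.79 − 2.84) = -1.815
ŷ = -1.815 / 0.5 = -3.63

-3.63%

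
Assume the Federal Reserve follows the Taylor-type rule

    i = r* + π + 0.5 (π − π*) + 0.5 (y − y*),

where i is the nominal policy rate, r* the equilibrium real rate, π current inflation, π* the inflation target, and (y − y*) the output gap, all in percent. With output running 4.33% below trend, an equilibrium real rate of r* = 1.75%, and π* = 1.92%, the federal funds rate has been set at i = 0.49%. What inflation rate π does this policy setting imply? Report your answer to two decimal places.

1.24%

Output 4.33% below potential → (y − y*) = -4.33.
Collecting π: i = r* + (1 + 0.5) π − 0.5 π* + 0.5 (y − y*)
1.5 π = 0.49 − 1.75 + 0.5 × 1.92 − 0.5 × (-4.33) = 1.865
π = 1.865 / 1.5 = 1.24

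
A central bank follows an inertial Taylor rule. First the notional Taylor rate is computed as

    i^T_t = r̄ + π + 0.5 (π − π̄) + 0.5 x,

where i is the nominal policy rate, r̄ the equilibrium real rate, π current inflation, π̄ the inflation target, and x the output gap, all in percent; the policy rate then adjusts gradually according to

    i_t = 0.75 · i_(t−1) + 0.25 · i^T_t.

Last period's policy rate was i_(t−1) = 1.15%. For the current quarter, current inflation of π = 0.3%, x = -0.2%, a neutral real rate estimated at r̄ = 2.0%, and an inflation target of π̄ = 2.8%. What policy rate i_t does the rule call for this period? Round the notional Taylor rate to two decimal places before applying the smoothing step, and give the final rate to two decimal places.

1.10%

i^T_t = 2.0 + 0.3 + 0.5 × (0.3 − 2.8) + 0.5 × (-0.2)
   = 2.0 + 0.3 − 1.25 − 0.1 = 0.95
i_t = 0.75 × 1.15 + 0.25 × 0.95 = 0.8625 + 0.2375 = 1.10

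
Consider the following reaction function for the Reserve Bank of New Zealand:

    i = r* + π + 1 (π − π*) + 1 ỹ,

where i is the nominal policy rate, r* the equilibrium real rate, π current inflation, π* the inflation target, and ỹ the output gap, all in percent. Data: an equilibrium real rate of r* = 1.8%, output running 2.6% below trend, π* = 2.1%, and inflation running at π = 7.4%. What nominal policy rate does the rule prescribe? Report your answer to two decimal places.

11.90%

Output 2.6% below potential → ỹ = -2.6.
i = 1.8 + 7.4 + 1 × (7.4 − 2.1) + 1 × (-2.6)
   = 1.8 + 7.4 + 5.3 − 2.6 = 11.90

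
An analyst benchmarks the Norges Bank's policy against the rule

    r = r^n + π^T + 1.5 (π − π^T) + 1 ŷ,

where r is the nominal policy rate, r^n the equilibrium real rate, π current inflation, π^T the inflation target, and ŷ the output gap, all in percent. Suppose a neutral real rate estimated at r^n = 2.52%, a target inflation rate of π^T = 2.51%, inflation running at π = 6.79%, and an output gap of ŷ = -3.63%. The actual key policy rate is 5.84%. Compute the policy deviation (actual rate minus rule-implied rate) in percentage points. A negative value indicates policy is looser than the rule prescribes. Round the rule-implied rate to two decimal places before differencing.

-1.98 pp

r = 2.52 + 2.51 + 1.5 × (6.79 − 2.51) + 1 × (-3.63)
   = 2.52 + 2.51 + 6.42 − 3.63 = 7.82
Deviation = 5.84 − 7.82 = -1.98 pp.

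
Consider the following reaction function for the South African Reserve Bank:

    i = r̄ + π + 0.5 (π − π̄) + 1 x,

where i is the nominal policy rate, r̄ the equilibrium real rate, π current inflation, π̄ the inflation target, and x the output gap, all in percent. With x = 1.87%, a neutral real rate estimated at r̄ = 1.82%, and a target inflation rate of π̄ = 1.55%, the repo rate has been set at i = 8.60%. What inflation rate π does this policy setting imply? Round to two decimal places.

3.79%

Collecting π: i = r̄ + (1 + 0.5) π − 0.5 π̄ + 1 x
1.5 π = 8.60 − 1.82 + 0.5 × 1.55 − 1 × 1.87 = 5.685
π = 5.685 / 1.5 = 3.79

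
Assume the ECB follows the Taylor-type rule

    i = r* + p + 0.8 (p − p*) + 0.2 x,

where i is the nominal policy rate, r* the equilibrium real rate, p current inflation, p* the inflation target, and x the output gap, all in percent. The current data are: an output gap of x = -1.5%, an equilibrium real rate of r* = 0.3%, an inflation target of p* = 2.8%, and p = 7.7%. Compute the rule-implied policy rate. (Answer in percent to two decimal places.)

11.62%

i = 0.3 + 7.7 + 0.8 × (7.7 − 2.8) + 0.2 × (-1.5)
   = 0.3 + 7.7 + 3.92 − 0.3 = 11.62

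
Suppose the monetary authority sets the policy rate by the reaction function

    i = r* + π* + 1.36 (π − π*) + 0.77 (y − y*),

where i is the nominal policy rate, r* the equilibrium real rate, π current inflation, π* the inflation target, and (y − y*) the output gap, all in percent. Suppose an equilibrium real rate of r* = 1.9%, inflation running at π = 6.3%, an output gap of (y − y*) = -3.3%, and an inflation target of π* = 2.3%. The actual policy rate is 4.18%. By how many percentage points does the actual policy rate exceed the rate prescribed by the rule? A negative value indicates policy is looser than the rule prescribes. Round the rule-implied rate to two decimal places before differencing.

-2.92 pp

i = 1.9 + 2.3 + 1.36 × (6.3 − 2.3) + 0.77 × (-3.3)
   = 1.9 + 2.3 + 5.44 − 2.541 = 7.10
Deviation = 4.18 − 7.10 = -2.92 pp.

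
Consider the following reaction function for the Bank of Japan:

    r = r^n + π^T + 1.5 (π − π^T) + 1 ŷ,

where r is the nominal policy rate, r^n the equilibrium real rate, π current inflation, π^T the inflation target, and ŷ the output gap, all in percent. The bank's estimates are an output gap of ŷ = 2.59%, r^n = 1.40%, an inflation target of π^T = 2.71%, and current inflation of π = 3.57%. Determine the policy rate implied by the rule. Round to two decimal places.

r = 1.40 + 2.71 + 1.5 × (3.57 − 2.71) + 1 × 2.59
   = 1.40 + 2.71 + 1.29 + 2.59 = 7.99

7.99%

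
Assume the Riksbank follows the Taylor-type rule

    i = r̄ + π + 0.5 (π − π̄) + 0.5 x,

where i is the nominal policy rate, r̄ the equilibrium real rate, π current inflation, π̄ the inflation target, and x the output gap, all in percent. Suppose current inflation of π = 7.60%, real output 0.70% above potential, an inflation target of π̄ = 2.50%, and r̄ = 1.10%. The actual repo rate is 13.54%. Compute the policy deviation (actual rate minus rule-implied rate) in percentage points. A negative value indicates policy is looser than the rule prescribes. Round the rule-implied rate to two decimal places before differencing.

1.94 pp

Output 0.70% above potential → x = 0.70.
i = 1.10 + 7.60 + 0.5 × (7.60 − 2.50) + 0.5 × 0.70
   = 1.10 + 7.6 + 2.55 + 0.35 = 11.60
Deviation = 13.54 − 11.60 = 1.94 pp.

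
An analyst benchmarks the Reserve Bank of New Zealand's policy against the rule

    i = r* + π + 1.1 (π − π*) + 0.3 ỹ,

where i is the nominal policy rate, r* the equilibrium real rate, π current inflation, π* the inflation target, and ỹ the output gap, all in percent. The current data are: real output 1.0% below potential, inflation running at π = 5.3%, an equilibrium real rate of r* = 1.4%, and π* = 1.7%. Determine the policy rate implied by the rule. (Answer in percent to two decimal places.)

10.36%

Output 1.0% below potential → ỹ = -1.0.
i = 1.4 + 5.3 + 1.1 × (5.3 − 1.7) + 0.3 × (-1.0)
   = 1.4 + 5.3 + 3.96 − 0.3 = 10.36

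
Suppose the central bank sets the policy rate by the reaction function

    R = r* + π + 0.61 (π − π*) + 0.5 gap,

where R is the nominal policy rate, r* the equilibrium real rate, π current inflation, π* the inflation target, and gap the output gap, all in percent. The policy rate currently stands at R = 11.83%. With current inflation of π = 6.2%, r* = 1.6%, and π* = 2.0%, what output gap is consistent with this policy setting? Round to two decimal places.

2.94%

0.5 gap = 11.83 − 1.6 − 6.2 − 0.61 × (6.2 − 2.0) = 1.468
gap = 1.468 / 0.5 = 2.94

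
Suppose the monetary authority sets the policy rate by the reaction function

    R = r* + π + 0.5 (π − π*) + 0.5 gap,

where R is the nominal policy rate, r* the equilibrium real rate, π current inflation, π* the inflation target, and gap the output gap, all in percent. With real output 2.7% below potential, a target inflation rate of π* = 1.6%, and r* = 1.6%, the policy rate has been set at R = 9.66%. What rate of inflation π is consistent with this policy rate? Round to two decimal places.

Output 2.7% below potential → gap = -2.7.
Collecting π: R = r* + (1 + 0.5) π − 0.5 π* + 0.5 gap
1.5 π = 9.66 − 1.6 + 0.5 × 1.6 − 0.5 × (-2.7) = 10.21
π = 10.21 / 1.5 = 6.81

6.81%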